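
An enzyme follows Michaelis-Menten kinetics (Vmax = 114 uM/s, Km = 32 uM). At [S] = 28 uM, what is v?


v = Vmax * [S] / (Km + [S])
v = 114 * 28 / (32 + 28)
v = 53.2 uM/s

53.2 uM/s


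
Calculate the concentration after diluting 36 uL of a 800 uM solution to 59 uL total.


C2 = C1 * V1 / V2
C2 = 800 * 36 / 59
C2 = 488.1356 uM

488.1356 uM


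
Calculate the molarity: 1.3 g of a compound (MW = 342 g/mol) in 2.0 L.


C = (mass / MW) / volume
C = (1.3 / 342) / 2.0
C = 0.0019 M

0.0019 M


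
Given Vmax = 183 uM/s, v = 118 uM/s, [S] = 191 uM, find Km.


Km = [S] * (Vmax - v) / v
Km = 191 * (183 - 118) / 118
Km = 105.2119 uM

105.2119 uM


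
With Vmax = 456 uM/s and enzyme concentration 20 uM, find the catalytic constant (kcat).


kcat = Vmax / [E]t
kcat = 456 / 20
kcat = 22.8 s^-1

22.8 s^-1


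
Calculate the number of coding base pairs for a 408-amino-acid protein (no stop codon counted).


Each amino acid = 1 codon = 3 bp
bp = 408 * 3 = 1224 bp

1224 bp


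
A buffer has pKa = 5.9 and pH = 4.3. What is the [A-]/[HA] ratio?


[A-]/[HA] = 10^(pH - pKa)
= 10^(4.3 - 5.9)
= 0.0251

0.0251


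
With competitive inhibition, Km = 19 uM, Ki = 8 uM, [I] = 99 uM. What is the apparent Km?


Km_app = Km * (1 + [I]/Ki)
Km_app = 19 * (1 + 99/8)
Km_app = 254.125 uM

254.125 uM


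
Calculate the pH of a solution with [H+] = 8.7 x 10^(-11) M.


pH = -log10([H+])
pH = -log10(8.7 x 10^(-11))
pH = 10.0605

10.0605


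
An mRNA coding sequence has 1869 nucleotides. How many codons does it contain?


codons = nucleotides / 3
codons = 1869 / 3 = 623

623


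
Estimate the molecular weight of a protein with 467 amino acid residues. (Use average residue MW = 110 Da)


MW = n_residues * 110 Da
MW = 467 * 110
MW = 51370 Da

51370 Da


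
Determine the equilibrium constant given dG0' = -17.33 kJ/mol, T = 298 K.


Keq = exp(-dG0 * 1000 / (R * T))
Keq = exp(-(-17.33) * 1000 / (8.314 * 298))
Keq = 1090.8924

1090.8924


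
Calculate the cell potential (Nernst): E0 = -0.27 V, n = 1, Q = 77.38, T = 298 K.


E = E0 - (RT/nF) * ln(Q)
E = -0.27 - (8.314 * 298 / (1 * 96485)) * ln(77.38)
E = -0.3817 V

-0.3817 V


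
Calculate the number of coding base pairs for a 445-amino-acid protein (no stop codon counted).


Each amino acid = 1 codon = 3 bp
bp = 445 * 3 = 1335 bp

1335 bp


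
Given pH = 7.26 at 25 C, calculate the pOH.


pOH = 14 - pH
pOH = 14 - 7.26
pOH = 6.74

6.74


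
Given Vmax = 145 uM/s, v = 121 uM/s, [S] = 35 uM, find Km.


Km = [S] * (Vmax - v) / v
Km = 35 * (145 - 121) / 121
Km = 6.9421 uM

6.9421 uM


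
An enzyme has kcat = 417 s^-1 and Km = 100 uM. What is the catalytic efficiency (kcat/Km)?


Catalytic efficiency = kcat / Km
= 417 / 100
= 4.17 uM^-1*s^-1

4.17 uM^-1*s^-1


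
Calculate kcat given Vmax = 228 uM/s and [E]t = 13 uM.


kcat = Vmax / [E]t
kcat = 228 / 13
kcat = 17.5385 s^-1

17.5385 s^-1


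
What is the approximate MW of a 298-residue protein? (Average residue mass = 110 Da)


MW = n_residues * 110 Da
MW = 298 * 110
MW = 32780 Da

32780 Da


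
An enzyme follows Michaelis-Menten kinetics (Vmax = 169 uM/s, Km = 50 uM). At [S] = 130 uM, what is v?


v = Vmax * [S] / (Km + [S])
v = 169 * 130 / (50 + 130)
v = 122.0556 uM/s

122.0556 uM/s


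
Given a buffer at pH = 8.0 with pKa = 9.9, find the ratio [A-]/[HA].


[A-]/[HA] = 10^(pH - pKa)
= 10^(8.0 - 9.9)
= 0.0126

0.0126


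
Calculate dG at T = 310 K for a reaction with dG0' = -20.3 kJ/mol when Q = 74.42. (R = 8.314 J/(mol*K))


dG = dG0' + RT * ln(Q) / 1000
dG = -20.3 + 8.314 * 310 * ln(74.42) / 1000
dG = -9.1924 kJ/mol

-9.1924 kJ/mol


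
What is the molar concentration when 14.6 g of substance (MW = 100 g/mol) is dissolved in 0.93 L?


C = (mass / MW) / volume
C = (14.6 / 100) / 0.93
C = 0.157 M

0.157 M


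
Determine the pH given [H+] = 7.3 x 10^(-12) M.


pH = -log10([H+])
pH = -log10(7.3 x 10^(-12))
pH = 11.1367

11.1367


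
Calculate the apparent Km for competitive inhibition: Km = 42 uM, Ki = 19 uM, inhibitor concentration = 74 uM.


Km_app = Km * (1 + [I]/Ki)
Km_app = 42 * (1 + 74/19)
Km_app = 205.5789 uM

205.5789 uM


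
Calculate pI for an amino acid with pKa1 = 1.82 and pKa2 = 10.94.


pI = (pKa1 + pKa2) / 2
pI = (1.82 + 10.94) / 2
pI = 6.38

6.38


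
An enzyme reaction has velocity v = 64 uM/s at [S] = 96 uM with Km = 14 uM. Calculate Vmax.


Vmax = v * (Km + [S]) / [S]
Vmax = 64 * (14 + 96) / 96
Vmax = 73.3333 uM/s

73.3333 uM/s


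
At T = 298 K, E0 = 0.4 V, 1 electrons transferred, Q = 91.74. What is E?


E = E0 - (RT/nF) * ln(Q)
E = 0.4 - (8.314 * 298 / (1 * 96485)) * ln(91.74)
E = 0.284 V

0.284 V


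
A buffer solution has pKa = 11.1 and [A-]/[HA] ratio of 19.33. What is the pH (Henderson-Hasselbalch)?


pH = pKa + log10([A-]/[HA])
pH = 11.1 + log10(19.33)
pH = 12.3862

12.3862


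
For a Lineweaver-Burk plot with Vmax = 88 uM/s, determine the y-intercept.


y-intercept = 1/Vmax
= 1/88
= 0.0114 s/uM

0.0114 s/uM


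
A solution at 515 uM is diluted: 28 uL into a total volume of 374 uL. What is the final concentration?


C2 = C1 * V1 / V2
C2 = 515 * 28 / 374
C2 = 38.5561 uM

38.5561 uM


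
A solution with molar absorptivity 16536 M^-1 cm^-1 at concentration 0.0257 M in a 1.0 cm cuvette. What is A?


A = epsilon * c * l
A = 16536 * 0.0257 * 1.0
A = 424.9752

424.9752


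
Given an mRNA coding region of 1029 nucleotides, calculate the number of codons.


codons = nucleotides / 3
codons = 1029 / 3 = 343

343


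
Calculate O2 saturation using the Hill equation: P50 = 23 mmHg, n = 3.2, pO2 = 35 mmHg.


Y = pO2^n / (P50^n + pO2^n)
Y = 35^3.2 / (23^3.2 + 35^3.2)
Y = 79.31%

79.31%


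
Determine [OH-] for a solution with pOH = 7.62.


[OH-] = 10^(-pOH)
[OH-] = 10^(-7.62)
[OH-] = 2.399e-08 M

2.399e-08 M


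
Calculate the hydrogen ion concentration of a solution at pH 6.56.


[H+] = 10^(-pH)
[H+] = 10^(-6.56)
[H+] = 2.754e-07 M

2.754e-07 M


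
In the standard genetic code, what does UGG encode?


Standard genetic code lookup.
Codon UGG -> Trp

Trp


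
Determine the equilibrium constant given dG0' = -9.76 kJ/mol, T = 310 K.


Keq = exp(-dG0 * 1000 / (R * T))
Keq = exp(-(-9.76) * 1000 / (8.314 * 310))
Keq = 44.1172

44.1172


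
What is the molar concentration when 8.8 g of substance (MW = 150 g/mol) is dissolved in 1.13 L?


C = (mass / MW) / volume
C = (8.8 / 150) / 1.13
C = 0.0519 M

0.0519 M


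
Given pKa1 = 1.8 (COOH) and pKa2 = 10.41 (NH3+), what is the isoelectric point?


pI = (pKa1 + pKa2) / 2
pI = (1.8 + 10.41) / 2
pI = 6.105

6.105


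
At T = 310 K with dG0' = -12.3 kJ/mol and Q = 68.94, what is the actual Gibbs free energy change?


dG = dG0' + RT * ln(Q) / 1000
dG = -12.3 + 8.314 * 310 * ln(68.94) / 1000
dG = -1.3895 kJ/mol

-1.3895 kJ/mol


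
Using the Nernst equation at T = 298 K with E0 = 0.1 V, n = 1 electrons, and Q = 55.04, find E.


E = E0 - (RT/nF) * ln(Q)
E = 0.1 - (8.314 * 298 / (1 * 96485)) * ln(55.04)
E = -0.0029 V

-0.0029 V


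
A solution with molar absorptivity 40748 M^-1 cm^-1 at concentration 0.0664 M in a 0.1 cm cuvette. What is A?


A = epsilon * c * l
A = 40748 * 0.0664 * 0.1
A = 270.5667

270.5667


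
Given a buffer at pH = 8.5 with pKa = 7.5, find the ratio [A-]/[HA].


[A-]/[HA] = 10^(pH - pKa)
= 10^(8.5 - 7.5)
= 10.0

10.0


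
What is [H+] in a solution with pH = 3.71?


[H+] = 10^(-pH)
[H+] = 10^(-3.71)
[H+] = 1.950e-04 M

1.950e-04 M


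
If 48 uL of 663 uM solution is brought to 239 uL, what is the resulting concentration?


C2 = C1 * V1 / V2
C2 = 663 * 48 / 239
C2 = 133.1548 uM

133.1548 uM


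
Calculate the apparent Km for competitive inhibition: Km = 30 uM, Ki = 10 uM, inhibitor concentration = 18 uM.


Km_app = Km * (1 + [I]/Ki)
Km_app = 30 * (1 + 18/10)
Km_app = 84.0 uM

84.0 uM


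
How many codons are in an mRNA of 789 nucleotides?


codons = nucleotides / 3
codons = 789 / 3 = 263

263


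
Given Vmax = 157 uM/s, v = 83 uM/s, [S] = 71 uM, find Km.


Km = [S] * (Vmax - v) / v
Km = 71 * (157 - 83) / 83
Km = 63.3012 uM

63.3012 uM


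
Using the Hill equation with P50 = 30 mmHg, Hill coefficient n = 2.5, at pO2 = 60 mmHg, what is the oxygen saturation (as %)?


Y = pO2^n / (P50^n + pO2^n)
Y = 60^2.5 / (30^2.5 + 60^2.5)
Y = 84.98%

84.98%


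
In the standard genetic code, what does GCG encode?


Standard genetic code lookup.
Codon GCG -> Ala

Ala


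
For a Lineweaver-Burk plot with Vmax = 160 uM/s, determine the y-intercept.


y-intercept = 1/Vmax
= 1/160
= 0.0063 s/uM

0.0063 s/uM


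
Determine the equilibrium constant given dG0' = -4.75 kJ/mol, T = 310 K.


Keq = exp(-dG0 * 1000 / (R * T))
Keq = exp(-(-4.75) * 1000 / (8.314 * 310))
Keq = 6.3154

6.3154


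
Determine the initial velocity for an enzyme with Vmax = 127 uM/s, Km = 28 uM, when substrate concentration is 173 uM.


v = Vmax * [S] / (Km + [S])
v = 127 * 173 / (28 + 173)
v = 109.3085 uM/s

109.3085 uM/s


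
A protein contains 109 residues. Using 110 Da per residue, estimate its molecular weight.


MW = n_residues * 110 Da
MW = 109 * 110
MW = 11990 Da

11990 Da


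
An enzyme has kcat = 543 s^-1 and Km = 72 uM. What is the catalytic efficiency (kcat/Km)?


Catalytic efficiency = kcat / Km
= 543 / 72
= 7.5417 uM^-1*s^-1

7.5417 uM^-1*s^-1


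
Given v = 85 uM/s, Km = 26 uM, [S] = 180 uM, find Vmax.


Vmax = v * (Km + [S]) / [S]
Vmax = 85 * (26 + 180) / 180
Vmax = 97.2778 uM/s

97.2778 uM/s


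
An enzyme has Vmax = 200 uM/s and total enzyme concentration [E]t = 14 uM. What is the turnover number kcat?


kcat = Vmax / [E]t
kcat = 200 / 14
kcat = 14.2857 s^-1

14.2857 s^-1


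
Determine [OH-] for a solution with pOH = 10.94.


[OH-] = 10^(-pOH)
[OH-] = 10^(-10.94)
[OH-] = 1.148e-11 M

1.148e-11 M


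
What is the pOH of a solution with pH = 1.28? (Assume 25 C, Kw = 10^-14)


pOH = 14 - pH
pOH = 14 - 1.28
pOH = 12.72

12.72


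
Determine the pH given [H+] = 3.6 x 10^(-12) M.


pH = -log10([H+])
pH = -log10(3.6 x 10^(-12))
pH = 11.4437

11.4437


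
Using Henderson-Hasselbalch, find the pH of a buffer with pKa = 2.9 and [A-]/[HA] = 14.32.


pH = pKa + log10([A-]/[HA])
pH = 2.9 + log10(14.32)
pH = 4.0559

4.0559


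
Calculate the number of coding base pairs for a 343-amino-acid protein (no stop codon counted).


Each amino acid = 1 codon = 3 bp
bp = 343 * 3 = 1029 bp

1029 bp


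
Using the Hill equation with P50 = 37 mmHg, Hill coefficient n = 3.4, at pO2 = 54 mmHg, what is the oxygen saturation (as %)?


Y = pO2^n / (P50^n + pO2^n)
Y = 54^3.4 / (37^3.4 + 54^3.4)
Y = 78.34%

78.34%


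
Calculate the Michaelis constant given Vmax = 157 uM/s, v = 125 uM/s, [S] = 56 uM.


Km = [S] * (Vmax - v) / v
Km = 56 * (157 - 125) / 125
Km = 14.336 uM

14.336 uM


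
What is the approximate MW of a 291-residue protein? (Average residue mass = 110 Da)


MW = n_residues * 110 Da
MW = 291 * 110
MW = 32010 Da

32010 Da


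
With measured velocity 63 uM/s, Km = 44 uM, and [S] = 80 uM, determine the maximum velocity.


Vmax = v * (Km + [S]) / [S]
Vmax = 63 * (44 + 80) / 80
Vmax = 97.65 uM/s

97.65 uM/s


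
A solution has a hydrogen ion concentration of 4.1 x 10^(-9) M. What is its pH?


pH = -log10([H+])
pH = -log10(4.1 x 10^(-9))
pH = 8.3872

8.3872


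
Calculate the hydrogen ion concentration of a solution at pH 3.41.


[H+] = 10^(-pH)
[H+] = 10^(-3.41)
[H+] = 3.890e-04 M

3.890e-04 M


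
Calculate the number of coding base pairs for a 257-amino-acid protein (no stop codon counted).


Each amino acid = 1 codon = 3 bp
bp = 257 * 3 = 771 bp

771 bp


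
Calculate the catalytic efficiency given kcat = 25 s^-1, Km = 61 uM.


Catalytic efficiency = kcat / Km
= 25 / 61
= 0.4098 uM^-1*s^-1

0.4098 uM^-1*s^-1


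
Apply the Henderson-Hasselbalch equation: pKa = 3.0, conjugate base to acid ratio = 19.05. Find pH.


pH = pKa + log10([A-]/[HA])
pH = 3.0 + log10(19.05)
pH = 4.2799

4.2799


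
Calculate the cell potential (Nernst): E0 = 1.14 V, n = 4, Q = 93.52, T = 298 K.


E = E0 - (RT/nF) * ln(Q)
E = 1.14 - (8.314 * 298 / (4 * 96485)) * ln(93.52)
E = 1.1109 V

1.1109 V


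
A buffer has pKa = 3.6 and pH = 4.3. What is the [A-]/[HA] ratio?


[A-]/[HA] = 10^(pH - pKa)
= 10^(4.3 - 3.6)
= 5.0119

5.0119


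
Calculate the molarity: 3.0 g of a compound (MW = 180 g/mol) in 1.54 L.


C = (mass / MW) / volume
C = (3.0 / 180) / 1.54
C = 0.0108 M

0.0108 M


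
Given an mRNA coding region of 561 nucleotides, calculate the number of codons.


codons = nucleotides / 3
codons = 561 / 3 = 187

187


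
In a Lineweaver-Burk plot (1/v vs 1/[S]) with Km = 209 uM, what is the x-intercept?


x-intercept = -1/Km
= -1/209
= -0.0048 1/uM

-0.0048 1/uM


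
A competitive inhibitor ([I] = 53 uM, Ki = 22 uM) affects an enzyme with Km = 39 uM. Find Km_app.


Km_app = Km * (1 + [I]/Ki)
Km_app = 39 * (1 + 53/22)
Km_app = 132.9545 uM

132.9545 uM


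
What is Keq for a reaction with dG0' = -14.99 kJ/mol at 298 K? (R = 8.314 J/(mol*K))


Keq = exp(-dG0 * 1000 / (R * T))
Keq = exp(-(-14.99) * 1000 / (8.314 * 298))
Keq = 424.2311

424.2311


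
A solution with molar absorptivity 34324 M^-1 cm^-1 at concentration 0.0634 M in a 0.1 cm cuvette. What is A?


A = epsilon * c * l
A = 34324 * 0.0634 * 0.1
A = 217.6142

217.6142


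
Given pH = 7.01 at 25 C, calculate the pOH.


pOH = 14 - pH
pOH = 14 - 7.01
pOH = 6.99

6.99


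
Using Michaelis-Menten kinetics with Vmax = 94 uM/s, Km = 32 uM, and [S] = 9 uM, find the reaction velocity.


v = Vmax * [S] / (Km + [S])
v = 94 * 9 / (32 + 9)
v = 20.6341 uM/s

20.6341 uM/s


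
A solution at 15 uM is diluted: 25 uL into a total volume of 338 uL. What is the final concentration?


C2 = C1 * V1 / V2
C2 = 15 * 25 / 338
C2 = 1.1095 uM

1.1095 uM


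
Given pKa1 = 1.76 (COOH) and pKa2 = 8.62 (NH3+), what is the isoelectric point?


pI = (pKa1 + pKa2) / 2
pI = (1.76 + 8.62) / 2
pI = 5.19

5.19


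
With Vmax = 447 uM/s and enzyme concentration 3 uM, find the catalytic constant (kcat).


kcat = Vmax / [E]t
kcat = 447 / 3
kcat = 149.0 s^-1

149.0 s^-1


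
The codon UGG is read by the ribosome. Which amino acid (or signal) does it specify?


Standard genetic code lookup.
Codon UGG -> Trp

Trp


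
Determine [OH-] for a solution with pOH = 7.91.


[OH-] = 10^(-pOH)
[OH-] = 10^(-7.91)
[OH-] = 1.230e-08 M

1.230e-08 M


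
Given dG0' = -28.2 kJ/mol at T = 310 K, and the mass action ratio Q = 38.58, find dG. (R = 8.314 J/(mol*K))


dG = dG0' + RT * ln(Q) / 1000
dG = -28.2 + 8.314 * 310 * ln(38.58) / 1000
dG = -18.7857 kJ/mol

-18.7857 kJ/mol


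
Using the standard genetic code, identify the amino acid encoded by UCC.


Standard genetic code lookup.
Codon UCC -> Ser

Ser


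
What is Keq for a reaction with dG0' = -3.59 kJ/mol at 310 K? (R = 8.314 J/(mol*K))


Keq = exp(-dG0 * 1000 / (R * T))
Keq = exp(-(-3.59) * 1000 / (8.314 * 310))
Keq = 4.0265

4.0265


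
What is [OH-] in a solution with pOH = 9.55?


[OH-] = 10^(-pOH)
[OH-] = 10^(-9.55)
[OH-] = 2.818e-10 M

2.818e-10 M


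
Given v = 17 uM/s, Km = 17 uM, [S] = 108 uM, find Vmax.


Vmax = v * (Km + [S]) / [S]
Vmax = 17 * (17 + 108) / 108
Vmax = 19.6759 uM/s

19.6759 uM/s


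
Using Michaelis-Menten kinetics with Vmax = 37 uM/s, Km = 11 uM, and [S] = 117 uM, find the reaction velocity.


v = Vmax * [S] / (Km + [S])
v = 37 * 117 / (11 + 117)
v = 33.8203 uM/s

33.8203 uM/s


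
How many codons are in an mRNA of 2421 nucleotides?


codons = nucleotides / 3
codons = 2421 / 3 = 807

807


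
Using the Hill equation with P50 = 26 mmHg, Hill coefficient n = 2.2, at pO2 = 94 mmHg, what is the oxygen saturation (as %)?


Y = pO2^n / (P50^n + pO2^n)
Y = 94^2.2 / (26^2.2 + 94^2.2)
Y = 94.41%

94.41%


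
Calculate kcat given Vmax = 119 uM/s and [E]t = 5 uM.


kcat = Vmax / [E]t
kcat = 119 / 5
kcat = 23.8 s^-1

23.8 s^-1


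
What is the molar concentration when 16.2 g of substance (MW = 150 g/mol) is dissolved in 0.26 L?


C = (mass / MW) / volume
C = (16.2 / 150) / 0.26
C = 0.4154 M

0.4154 M


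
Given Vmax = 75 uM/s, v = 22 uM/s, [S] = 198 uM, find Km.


Km = [S] * (Vmax - v) / v
Km = 198 * (75 - 22) / 22
Km = 477.0 uM

477.0 uM


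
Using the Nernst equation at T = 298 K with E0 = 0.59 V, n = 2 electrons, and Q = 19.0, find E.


E = E0 - (RT/nF) * ln(Q)
E = 0.59 - (8.314 * 298 / (2 * 96485)) * ln(19.0)
E = 0.5522 V

0.5522 V


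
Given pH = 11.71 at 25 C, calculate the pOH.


pOH = 14 - pH
pOH = 14 - 11.71
pOH = 2.29

2.29


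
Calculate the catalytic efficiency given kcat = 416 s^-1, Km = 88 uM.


Catalytic efficiency = kcat / Km
= 416 / 88
= 4.7273 uM^-1*s^-1

4.7273 uM^-1*s^-1


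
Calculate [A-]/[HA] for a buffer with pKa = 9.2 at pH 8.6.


[A-]/[HA] = 10^(pH - pKa)
= 10^(8.6 - 9.2)
= 0.2512

0.2512


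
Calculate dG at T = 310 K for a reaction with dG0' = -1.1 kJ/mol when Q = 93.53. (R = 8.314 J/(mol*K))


dG = dG0' + RT * ln(Q) / 1000
dG = -1.1 + 8.314 * 310 * ln(93.53) / 1000
dG = 10.5967 kJ/mol

10.5967 kJ/mol


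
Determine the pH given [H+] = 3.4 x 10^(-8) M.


pH = -log10([H+])
pH = -log10(3.4 x 10^(-8))
pH = 7.4685

7.4685


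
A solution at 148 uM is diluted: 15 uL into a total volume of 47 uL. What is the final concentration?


C2 = C1 * V1 / V2
C2 = 148 * 15 / 47
C2 = 47.234 uM

47.234 uM


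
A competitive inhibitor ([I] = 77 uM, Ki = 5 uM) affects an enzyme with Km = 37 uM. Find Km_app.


Km_app = Km * (1 + [I]/Ki)
Km_app = 37 * (1 + 77/5)
Km_app = 606.8 uM

606.8 uM


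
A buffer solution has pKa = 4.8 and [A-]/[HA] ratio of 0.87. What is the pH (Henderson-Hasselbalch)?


pH = pKa + log10([A-]/[HA])
pH = 4.8 + log10(0.87)
pH = 4.7395

4.7395


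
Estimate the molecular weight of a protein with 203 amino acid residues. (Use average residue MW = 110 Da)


MW = n_residues * 110 Da
MW = 203 * 110
MW = 22330 Da

22330 Da


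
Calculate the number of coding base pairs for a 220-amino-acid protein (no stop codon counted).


Each amino acid = 1 codon = 3 bp
bp = 220 * 3 = 660 bp

660 bp


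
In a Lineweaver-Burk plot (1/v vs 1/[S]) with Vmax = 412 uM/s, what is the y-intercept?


y-intercept = 1/Vmax
= 1/412
= 0.0024 s/uM

0.0024 s/uM


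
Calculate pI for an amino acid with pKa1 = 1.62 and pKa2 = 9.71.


pI = (pKa1 + pKa2) / 2
pI = (1.62 + 9.71) / 2
pI = 5.665

5.665


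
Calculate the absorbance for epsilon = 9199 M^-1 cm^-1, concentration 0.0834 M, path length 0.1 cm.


A = epsilon * c * l
A = 9199 * 0.0834 * 0.1
A = 76.7197

76.7197


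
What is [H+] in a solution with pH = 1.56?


[H+] = 10^(-pH)
[H+] = 10^(-1.56)
[H+] = 0.0275 M

0.0275 M


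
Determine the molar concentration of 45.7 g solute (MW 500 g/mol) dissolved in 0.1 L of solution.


C = (mass / MW) / volume
C = (45.7 / 500) / 0.1
C = 0.914 M

0.914 M


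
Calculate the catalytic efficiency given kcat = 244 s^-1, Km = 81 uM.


Catalytic efficiency = kcat / Km
= 244 / 81
= 3.0123 uM^-1*s^-1

3.0123 uM^-1*s^-1


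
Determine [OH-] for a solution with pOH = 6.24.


[OH-] = 10^(-pOH)
[OH-] = 10^(-6.24)
[OH-] = 5.754e-07 M

5.754e-07 M


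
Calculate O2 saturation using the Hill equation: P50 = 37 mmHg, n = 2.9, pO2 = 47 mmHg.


Y = pO2^n / (P50^n + pO2^n)
Y = 47^2.9 / (37^2.9 + 47^2.9)
Y = 66.68%

66.68%


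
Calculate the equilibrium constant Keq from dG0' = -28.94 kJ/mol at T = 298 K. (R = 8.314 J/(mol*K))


Keq = exp(-dG0 * 1000 / (R * T))
Keq = exp(-(-28.94) * 1000 / (8.314 * 298))
Keq = 118277.7214

118277.7214


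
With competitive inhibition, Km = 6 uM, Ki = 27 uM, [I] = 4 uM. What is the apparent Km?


Km_app = Km * (1 + [I]/Ki)
Km_app = 6 * (1 + 4/27)
Km_app = 6.8889 uM

6.8889 uM


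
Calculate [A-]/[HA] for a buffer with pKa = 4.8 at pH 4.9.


[A-]/[HA] = 10^(pH - pKa)
= 10^(4.9 - 4.8)
= 1.2589

1.2589


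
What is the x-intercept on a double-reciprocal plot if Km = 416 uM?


x-intercept = -1/Km
= -1/416
= -0.0024 1/uM

-0.0024 1/uM


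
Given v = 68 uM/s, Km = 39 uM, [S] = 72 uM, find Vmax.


Vmax = v * (Km + [S]) / [S]
Vmax = 68 * (39 + 72) / 72
Vmax = 104.8333 uM/s

104.8333 uM/s


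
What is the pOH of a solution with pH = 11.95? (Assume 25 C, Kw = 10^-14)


pOH = 14 - pH
pOH = 14 - 11.95
pOH = 2.05

2.05


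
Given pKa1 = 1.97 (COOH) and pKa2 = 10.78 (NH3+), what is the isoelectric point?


pI = (pKa1 + pKa2) / 2
pI = (1.97 + 10.78) / 2
pI = 6.375

6.375


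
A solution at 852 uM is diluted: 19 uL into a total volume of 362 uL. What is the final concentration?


C2 = C1 * V1 / V2
C2 = 852 * 19 / 362
C2 = 44.7182 uM

44.7182 uM


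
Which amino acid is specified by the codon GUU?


Standard genetic code lookup.
Codon GUU -> Val

Val


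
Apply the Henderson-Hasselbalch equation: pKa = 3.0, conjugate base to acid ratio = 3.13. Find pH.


pH = pKa + log10([A-]/[HA])
pH = 3.0 + log10(3.13)
pH = 3.4955

3.4955


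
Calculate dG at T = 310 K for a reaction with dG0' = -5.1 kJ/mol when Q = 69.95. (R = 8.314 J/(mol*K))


dG = dG0' + RT * ln(Q) / 1000
dG = -5.1 + 8.314 * 310 * ln(69.95) / 1000
dG = 5.848 kJ/mol

5.848 kJ/mol


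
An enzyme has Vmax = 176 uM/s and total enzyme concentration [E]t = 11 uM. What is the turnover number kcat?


kcat = Vmax / [E]t
kcat = 176 / 11
kcat = 16.0 s^-1

16.0 s^-1


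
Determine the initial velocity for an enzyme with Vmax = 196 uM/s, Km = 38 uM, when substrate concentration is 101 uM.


v = Vmax * [S] / (Km + [S])
v = 196 * 101 / (38 + 101)
v = 142.4173 uM/s

142.4173 uM/s


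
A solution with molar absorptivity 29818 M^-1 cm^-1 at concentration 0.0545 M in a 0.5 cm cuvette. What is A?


A = epsilon * c * l
A = 29818 * 0.0545 * 0.5
A = 812.5405

812.5405


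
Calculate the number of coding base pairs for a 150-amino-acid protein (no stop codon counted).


Each amino acid = 1 codon = 3 bp
bp = 150 * 3 = 450 bp

450 bp


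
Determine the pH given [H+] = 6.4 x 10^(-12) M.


pH = -log10([H+])
pH = -log10(6.4 x 10^(-12))
pH = 11.1938

11.1938


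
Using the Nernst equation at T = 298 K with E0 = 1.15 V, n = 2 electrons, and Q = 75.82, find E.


E = E0 - (RT/nF) * ln(Q)
E = 1.15 - (8.314 * 298 / (2 * 96485)) * ln(75.82)
E = 1.0944 V

1.0944 V


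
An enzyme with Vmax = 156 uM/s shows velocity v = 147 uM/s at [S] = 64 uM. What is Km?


Km = [S] * (Vmax - v) / v
Km = 64 * (156 - 147) / 147
Km = 3.9184 uM

3.9184 uM


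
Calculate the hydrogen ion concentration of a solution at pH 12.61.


[H+] = 10^(-pH)
[H+] = 10^(-12.61)
[H+] = 2.455e-13 M

2.455e-13 M


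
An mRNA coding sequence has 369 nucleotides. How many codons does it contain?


codons = nucleotides / 3
codons = 369 / 3 = 123

123


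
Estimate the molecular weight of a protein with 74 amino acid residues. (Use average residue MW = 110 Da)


MW = n_residues * 110 Da
MW = 74 * 110
MW = 8140 Da

8140 Da


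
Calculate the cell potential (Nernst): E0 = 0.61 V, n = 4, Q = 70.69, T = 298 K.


E = E0 - (RT/nF) * ln(Q)
E = 0.61 - (8.314 * 298 / (4 * 96485)) * ln(70.69)
E = 0.5827 V

0.5827 V


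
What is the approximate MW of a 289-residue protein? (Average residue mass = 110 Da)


MW = n_residues * 110 Da
MW = 289 * 110
MW = 31790 Da

31790 Da


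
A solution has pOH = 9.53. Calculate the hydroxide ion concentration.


[OH-] = 10^(-pOH)
[OH-] = 10^(-9.53)
[OH-] = 2.951e-10 M

2.951e-10 M


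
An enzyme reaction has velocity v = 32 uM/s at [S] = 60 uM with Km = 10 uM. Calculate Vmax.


Vmax = v * (Km + [S]) / [S]
Vmax = 32 * (10 + 60) / 60
Vmax = 37.3333 uM/s

37.3333 uM/s


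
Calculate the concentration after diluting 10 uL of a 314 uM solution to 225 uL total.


C2 = C1 * V1 / V2
C2 = 314 * 10 / 225
C2 = 13.9556 uM

13.9556 uM


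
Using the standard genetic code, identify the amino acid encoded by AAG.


Standard genetic code lookup.
Codon AAG -> Lys

Lys


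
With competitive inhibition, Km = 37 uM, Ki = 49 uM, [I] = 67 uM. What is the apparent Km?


Km_app = Km * (1 + [I]/Ki)
Km_app = 37 * (1 + 67/49)
Km_app = 87.5918 uM

87.5918 uM


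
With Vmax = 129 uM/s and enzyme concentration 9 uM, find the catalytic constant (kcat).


kcat = Vmax / [E]t
kcat = 129 / 9
kcat = 14.3333 s^-1

14.3333 s^-1


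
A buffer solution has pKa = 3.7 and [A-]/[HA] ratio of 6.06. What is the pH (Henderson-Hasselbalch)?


pH = pKa + log10([A-]/[HA])
pH = 3.7 + log10(6.06)
pH = 4.4825

4.4825


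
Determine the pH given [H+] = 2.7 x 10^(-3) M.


pH = -log10([H+])
pH = -log10(2.7 x 10^(-3))
pH = 2.5686

2.5686


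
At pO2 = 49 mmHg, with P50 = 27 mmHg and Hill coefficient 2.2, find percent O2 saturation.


Y = pO2^n / (P50^n + pO2^n)
Y = 49^2.2 / (27^2.2 + 49^2.2)
Y = 78.77%

78.77%


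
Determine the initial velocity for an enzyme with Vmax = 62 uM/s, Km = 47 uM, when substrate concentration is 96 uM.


v = Vmax * [S] / (Km + [S])
v = 62 * 96 / (47 + 96)
v = 41.6224 uM/s

41.6224 uM/s


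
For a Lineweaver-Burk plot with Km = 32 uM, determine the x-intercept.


x-intercept = -1/Km
= -1/32
= -0.0312 1/uM

-0.0312 1/uM


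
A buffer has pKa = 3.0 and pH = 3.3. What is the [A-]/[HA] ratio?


[A-]/[HA] = 10^(pH - pKa)
= 10^(3.3 - 3.0)
= 1.9953

1.9953


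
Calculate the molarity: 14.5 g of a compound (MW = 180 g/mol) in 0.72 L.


C = (mass / MW) / volume
C = (14.5 / 180) / 0.72
C = 0.1119 M

0.1119 M


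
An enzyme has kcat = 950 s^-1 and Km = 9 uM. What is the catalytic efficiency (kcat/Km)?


Catalytic efficiency = kcat / Km
= 950 / 9
= 105.5556 uM^-1*s^-1

105.5556 uM^-1*s^-1


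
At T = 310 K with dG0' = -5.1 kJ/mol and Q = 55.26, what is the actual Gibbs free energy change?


dG = dG0' + RT * ln(Q) / 1000
dG = -5.1 + 8.314 * 310 * ln(55.26) / 1000
dG = 5.2404 kJ/mol

5.2404 kJ/mol


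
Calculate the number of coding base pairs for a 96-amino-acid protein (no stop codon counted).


Each amino acid = 1 codon = 3 bp
bp = 96 * 3 = 288 bp

288 bp


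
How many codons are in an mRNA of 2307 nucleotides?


codons = nucleotides / 3
codons = 2307 / 3 = 769

769


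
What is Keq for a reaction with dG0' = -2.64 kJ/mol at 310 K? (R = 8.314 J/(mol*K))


Keq = exp(-dG0 * 1000 / (R * T))
Keq = exp(-(-2.64) * 1000 / (8.314 * 310))
Keq = 2.7852

2.7852


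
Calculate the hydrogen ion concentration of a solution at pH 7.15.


[H+] = 10^(-pH)
[H+] = 10^(-7.15)
[H+] = 7.079e-08 M

7.079e-08 M


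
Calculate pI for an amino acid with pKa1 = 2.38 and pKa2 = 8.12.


pI = (pKa1 + pKa2) / 2
pI = (2.38 + 8.12) / 2
pI = 5.25

5.25


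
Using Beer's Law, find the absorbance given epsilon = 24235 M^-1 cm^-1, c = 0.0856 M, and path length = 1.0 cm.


A = epsilon * c * l
A = 24235 * 0.0856 * 1.0
A = 2074.516

2074.516


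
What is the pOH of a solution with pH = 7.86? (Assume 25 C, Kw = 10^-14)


pOH = 14 - pH
pOH = 14 - 7.86
pOH = 6.14

6.14


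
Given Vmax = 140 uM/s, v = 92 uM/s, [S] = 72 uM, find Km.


Km = [S] * (Vmax - v) / v
Km = 72 * (140 - 92) / 92
Km = 37.5652 uM

37.5652 uM


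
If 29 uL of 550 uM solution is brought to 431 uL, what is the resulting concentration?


C2 = C1 * V1 / V2
C2 = 550 * 29 / 431
C2 = 37.007 uM

37.007 uM


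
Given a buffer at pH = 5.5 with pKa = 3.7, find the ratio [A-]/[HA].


[A-]/[HA] = 10^(pH - pKa)
= 10^(5.5 - 3.7)
= 63.0957

63.0957


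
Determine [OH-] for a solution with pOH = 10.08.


[OH-] = 10^(-pOH)
[OH-] = 10^(-10.08)
[OH-] = 8.318e-11 M

8.318e-11 M


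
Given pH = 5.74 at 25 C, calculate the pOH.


pOH = 14 - pH
pOH = 14 - 5.74
pOH = 8.26

8.26


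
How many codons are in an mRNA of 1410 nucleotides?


codons = nucleotides / 3
codons = 1410 / 3 = 470

470


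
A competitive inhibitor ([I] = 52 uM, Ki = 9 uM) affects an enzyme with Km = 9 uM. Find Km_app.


Km_app = Km * (1 + [I]/Ki)
Km_app = 9 * (1 + 52/9)
Km_app = 61.0 uM

61.0 uM


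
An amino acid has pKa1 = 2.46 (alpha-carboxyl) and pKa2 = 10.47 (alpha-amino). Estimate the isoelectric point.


pI = (pKa1 + pKa2) / 2
pI = (2.46 + 10.47) / 2
pI = 6.465

6.465


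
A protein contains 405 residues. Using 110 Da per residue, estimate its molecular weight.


MW = n_residues * 110 Da
MW = 405 * 110
MW = 44550 Da

44550 Da


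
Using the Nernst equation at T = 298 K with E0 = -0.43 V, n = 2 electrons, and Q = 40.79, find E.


E = E0 - (RT/nF) * ln(Q)
E = -0.43 - (8.314 * 298 / (2 * 96485)) * ln(40.79)
E = -0.4776 V

-0.4776 V


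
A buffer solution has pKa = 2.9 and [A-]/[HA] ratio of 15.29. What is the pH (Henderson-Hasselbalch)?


pH = pKa + log10([A-]/[HA])
pH = 2.9 + log10(15.29)
pH = 4.0844

4.0844


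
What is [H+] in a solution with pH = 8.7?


[H+] = 10^(-pH)
[H+] = 10^(-8.7)
[H+] = 1.995e-09 M

1.995e-09 M


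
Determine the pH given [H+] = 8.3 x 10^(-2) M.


pH = -log10([H+])
pH = -log10(8.3 x 10^(-2))
pH = 1.0809

1.0809


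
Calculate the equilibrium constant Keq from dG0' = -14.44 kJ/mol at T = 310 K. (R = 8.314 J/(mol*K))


Keq = exp(-dG0 * 1000 / (R * T))
Keq = exp(-(-14.44) * 1000 / (8.314 * 310))
Keq = 271.1509

271.1509


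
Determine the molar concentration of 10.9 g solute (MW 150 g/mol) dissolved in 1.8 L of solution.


C = (mass / MW) / volume
C = (10.9 / 150) / 1.8
C = 0.0404 M

0.0404 M


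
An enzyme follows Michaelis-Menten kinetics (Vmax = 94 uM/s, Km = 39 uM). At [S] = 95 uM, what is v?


v = Vmax * [S] / (Km + [S])
v = 94 * 95 / (39 + 95)
v = 66.6418 uM/s

66.6418 uM/s


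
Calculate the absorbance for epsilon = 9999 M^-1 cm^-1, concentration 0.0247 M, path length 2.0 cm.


A = epsilon * c * l
A = 9999 * 0.0247 * 2.0
A = 493.9506

493.9506


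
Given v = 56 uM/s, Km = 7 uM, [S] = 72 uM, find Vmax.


Vmax = v * (Km + [S]) / [S]
Vmax = 56 * (7 + 72) / 72
Vmax = 61.4444 uM/s

61.4444 uM/s


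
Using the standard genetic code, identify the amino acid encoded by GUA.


Standard genetic code lookup.
Codon GUA -> Val

Val


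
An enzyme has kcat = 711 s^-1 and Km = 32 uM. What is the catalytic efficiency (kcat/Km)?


Catalytic efficiency = kcat / Km
= 711 / 32
= 22.2188 uM^-1*s^-1

22.2188 uM^-1*s^-1


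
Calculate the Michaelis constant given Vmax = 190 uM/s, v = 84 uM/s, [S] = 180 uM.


Km = [S] * (Vmax - v) / v
Km = 180 * (190 - 84) / 84
Km = 227.1429 uM

227.1429 uM


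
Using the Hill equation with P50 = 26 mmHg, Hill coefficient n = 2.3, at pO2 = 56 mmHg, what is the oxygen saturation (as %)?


Y = pO2^n / (P50^n + pO2^n)
Y = 56^2.3 / (26^2.3 + 56^2.3)
Y = 85.38%

85.38%


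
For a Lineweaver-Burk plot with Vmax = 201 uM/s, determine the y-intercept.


y-intercept = 1/Vmax
= 1/201
= 0.005 s/uM

0.005 s/uM


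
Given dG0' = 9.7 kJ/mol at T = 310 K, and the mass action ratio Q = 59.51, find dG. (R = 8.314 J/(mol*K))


dG = dG0' + RT * ln(Q) / 1000
dG = 9.7 + 8.314 * 310 * ln(59.51) / 1000
dG = 20.2314 kJ/mol

20.2314 kJ/mol


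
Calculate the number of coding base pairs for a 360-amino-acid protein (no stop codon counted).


Each amino acid = 1 codon = 3 bp
bp = 360 * 3 = 1080 bp

1080 bp


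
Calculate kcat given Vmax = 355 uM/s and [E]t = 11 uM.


kcat = Vmax / [E]t
kcat = 355 / 11
kcat = 32.2727 s^-1

32.2727 s^-1


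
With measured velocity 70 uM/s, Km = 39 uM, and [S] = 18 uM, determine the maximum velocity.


Vmax = v * (Km + [S]) / [S]
Vmax = 70 * (39 + 18) / 18
Vmax = 221.6667 uM/s

221.6667 uM/s


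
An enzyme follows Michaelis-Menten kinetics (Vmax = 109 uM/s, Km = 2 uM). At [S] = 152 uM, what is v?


v = Vmax * [S] / (Km + [S])
v = 109 * 152 / (2 + 152)
v = 107.5844 uM/s

107.5844 uM/s


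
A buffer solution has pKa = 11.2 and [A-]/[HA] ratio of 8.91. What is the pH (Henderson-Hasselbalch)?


pH = pKa + log10([A-]/[HA])
pH = 11.2 + log10(8.91)
pH = 12.1499

12.1499


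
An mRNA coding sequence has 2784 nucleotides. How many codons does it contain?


codons = nucleotides / 3
codons = 2784 / 3 = 928

928


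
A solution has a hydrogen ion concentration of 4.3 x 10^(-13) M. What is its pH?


pH = -log10([H+])
pH = -log10(4.3 x 10^(-13))
pH = 12.3665

12.3665


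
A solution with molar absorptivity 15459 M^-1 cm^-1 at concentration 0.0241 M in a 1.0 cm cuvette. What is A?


A = epsilon * c * l
A = 15459 * 0.0241 * 1.0
A = 372.5619

372.5619


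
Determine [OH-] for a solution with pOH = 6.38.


[OH-] = 10^(-pOH)
[OH-] = 10^(-6.38)
[OH-] = 4.169e-07 M

4.169e-07 M


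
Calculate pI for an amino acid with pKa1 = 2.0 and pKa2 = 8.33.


pI = (pKa1 + pKa2) / 2
pI = (2.0 + 8.33) / 2
pI = 5.165

5.165


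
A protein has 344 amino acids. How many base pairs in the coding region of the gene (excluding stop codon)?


Each amino acid = 1 codon = 3 bp
bp = 344 * 3 = 1032 bp

1032 bp


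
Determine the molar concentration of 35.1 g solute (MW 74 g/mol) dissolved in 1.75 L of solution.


C = (mass / MW) / volume
C = (35.1 / 74) / 1.75
C = 0.271 M

0.271 M


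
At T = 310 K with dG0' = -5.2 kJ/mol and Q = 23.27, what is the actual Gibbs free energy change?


dG = dG0' + RT * ln(Q) / 1000
dG = -5.2 + 8.314 * 310 * ln(23.27) / 1000
dG = 2.9113 kJ/mol

2.9113 kJ/mol


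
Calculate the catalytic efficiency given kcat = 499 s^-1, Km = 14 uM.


Catalytic efficiency = kcat / Km
= 499 / 14
= 35.6429 uM^-1*s^-1

35.6429 uM^-1*s^-1


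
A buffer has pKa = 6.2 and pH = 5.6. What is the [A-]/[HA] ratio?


[A-]/[HA] = 10^(pH - pKa)
= 10^(5.6 - 6.2)
= 0.2512

0.2512


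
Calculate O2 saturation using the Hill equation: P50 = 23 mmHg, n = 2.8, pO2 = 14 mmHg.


Y = pO2^n / (P50^n + pO2^n)
Y = 14^2.8 / (23^2.8 + 14^2.8)
Y = 19.94%

19.94%


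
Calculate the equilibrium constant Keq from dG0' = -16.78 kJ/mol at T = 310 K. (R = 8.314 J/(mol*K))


Keq = exp(-dG0 * 1000 / (R * T))
Keq = exp(-(-16.78) * 1000 / (8.314 * 310))
Keq = 672.2219

672.2219


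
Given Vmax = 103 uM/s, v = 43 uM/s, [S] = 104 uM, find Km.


Km = [S] * (Vmax - v) / v
Km = 104 * (103 - 43) / 43
Km = 145.1163 uM

145.1163 uM


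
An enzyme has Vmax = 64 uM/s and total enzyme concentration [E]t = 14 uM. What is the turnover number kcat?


kcat = Vmax / [E]t
kcat = 64 / 14
kcat = 4.5714 s^-1

4.5714 s^-1


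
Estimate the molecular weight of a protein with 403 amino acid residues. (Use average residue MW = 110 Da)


MW = n_residues * 110 Da
MW = 403 * 110
MW = 44330 Da

44330 Da


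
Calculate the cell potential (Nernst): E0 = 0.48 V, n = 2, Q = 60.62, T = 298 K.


E = E0 - (RT/nF) * ln(Q)
E = 0.48 - (8.314 * 298 / (2 * 96485)) * ln(60.62)
E = 0.4273 V

0.4273 V


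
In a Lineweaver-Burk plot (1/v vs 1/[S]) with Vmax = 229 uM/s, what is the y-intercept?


y-intercept = 1/Vmax
= 1/229
= 0.0044 s/uM

0.0044 s/uM


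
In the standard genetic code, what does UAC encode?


Standard genetic code lookup.
Codon UAC -> Tyr

Tyr


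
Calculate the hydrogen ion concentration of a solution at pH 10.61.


[H+] = 10^(-pH)
[H+] = 10^(-10.61)
[H+] = 2.455e-11 M

2.455e-11 M


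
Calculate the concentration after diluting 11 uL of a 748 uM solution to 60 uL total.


C2 = C1 * V1 / V2
C2 = 748 * 11 / 60
C2 = 137.1333 uM

137.1333 uM


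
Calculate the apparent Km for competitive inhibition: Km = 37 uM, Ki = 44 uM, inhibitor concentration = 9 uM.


Km_app = Km * (1 + [I]/Ki)
Km_app = 37 * (1 + 9/44)
Km_app = 44.5682 uM

44.5682 uM


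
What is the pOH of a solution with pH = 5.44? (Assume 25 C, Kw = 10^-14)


pOH = 14 - pH
pOH = 14 - 5.44
pOH = 8.56

8.56


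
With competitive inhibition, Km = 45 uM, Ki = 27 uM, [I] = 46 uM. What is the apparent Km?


Km_app = Km * (1 + [I]/Ki)
Km_app = 45 * (1 + 46/27)
Km_app = 121.6667 uM

121.6667 uM


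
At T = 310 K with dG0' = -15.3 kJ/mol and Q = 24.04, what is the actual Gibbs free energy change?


dG = dG0' + RT * ln(Q) / 1000
dG = -15.3 + 8.314 * 310 * ln(24.04) / 1000
dG = -7.1048 kJ/mol

-7.1048 kJ/mol


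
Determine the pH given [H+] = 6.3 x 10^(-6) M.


pH = -log10([H+])
pH = -log10(6.3 x 10^(-6))
pH = 5.2007

5.2007


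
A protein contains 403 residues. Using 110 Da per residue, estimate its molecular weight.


MW = n_residues * 110 Da
MW = 403 * 110
MW = 44330 Da

44330 Da


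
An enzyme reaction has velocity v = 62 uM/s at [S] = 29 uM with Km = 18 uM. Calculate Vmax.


Vmax = v * (Km + [S]) / [S]
Vmax = 62 * (18 + 29) / 29
Vmax = 100.4828 uM/s

100.4828 uM/s


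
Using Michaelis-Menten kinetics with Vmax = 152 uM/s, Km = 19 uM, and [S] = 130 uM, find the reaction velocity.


v = Vmax * [S] / (Km + [S])
v = 152 * 130 / (19 + 130)
v = 132.6174 uM/s

132.6174 uM/s


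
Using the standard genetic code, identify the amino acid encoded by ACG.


Standard genetic code lookup.
Codon ACG -> Thr

Thr


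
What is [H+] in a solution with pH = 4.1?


[H+] = 10^(-pH)
[H+] = 10^(-4.1)
[H+] = 7.943e-05 M

7.943e-05 M


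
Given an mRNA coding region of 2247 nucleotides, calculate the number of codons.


codons = nucleotides / 3
codons = 2247 / 3 = 749

749


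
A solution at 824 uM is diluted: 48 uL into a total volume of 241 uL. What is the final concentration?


C2 = C1 * V1 / V2
C2 = 824 * 48 / 241
C2 = 164.1162 uM

164.1162 uM


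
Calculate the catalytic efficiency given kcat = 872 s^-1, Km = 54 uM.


Catalytic efficiency = kcat / Km
= 872 / 54
= 16.1481 uM^-1*s^-1

16.1481 uM^-1*s^-1


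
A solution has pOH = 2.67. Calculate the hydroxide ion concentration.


[OH-] = 10^(-pOH)
[OH-] = 10^(-2.67)
[OH-] = 0.0021 M

0.0021 M


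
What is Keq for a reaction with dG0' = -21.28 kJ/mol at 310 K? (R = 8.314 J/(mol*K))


Keq = exp(-dG0 * 1000 / (R * T))
Keq = exp(-(-21.28) * 1000 / (8.314 * 310))
Keq = 3852.8739

3852.8739


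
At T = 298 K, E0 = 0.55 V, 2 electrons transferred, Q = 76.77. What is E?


E = E0 - (RT/nF) * ln(Q)
E = 0.55 - (8.314 * 298 / (2 * 96485)) * ln(76.77)
E = 0.4943 V

0.4943 V


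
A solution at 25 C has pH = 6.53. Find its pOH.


pOH = 14 - pH
pOH = 14 - 6.53
pOH = 7.47

7.47


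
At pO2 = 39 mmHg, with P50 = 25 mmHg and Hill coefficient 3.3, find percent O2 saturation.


Y = pO2^n / (P50^n + pO2^n)
Y = 39^3.3 / (25^3.3 + 39^3.3)
Y = 81.27%

81.27%


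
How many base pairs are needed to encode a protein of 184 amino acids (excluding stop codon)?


Each amino acid = 1 codon = 3 bp
bp = 184 * 3 = 552 bp

552 bp


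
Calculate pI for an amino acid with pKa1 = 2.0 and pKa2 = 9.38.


pI = (pKa1 + pKa2) / 2
pI = (2.0 + 9.38) / 2
pI = 5.69

5.69


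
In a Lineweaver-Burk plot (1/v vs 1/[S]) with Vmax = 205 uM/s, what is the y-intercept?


y-intercept = 1/Vmax
= 1/205
= 0.0049 s/uM

0.0049 s/uM


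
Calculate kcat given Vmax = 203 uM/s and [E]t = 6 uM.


kcat = Vmax / [E]t
kcat = 203 / 6
kcat = 33.8333 s^-1

33.8333 s^-1


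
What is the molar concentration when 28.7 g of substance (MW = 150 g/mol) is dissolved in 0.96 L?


C = (mass / MW) / volume
C = (28.7 / 150) / 0.96
C = 0.1993 M

0.1993 M


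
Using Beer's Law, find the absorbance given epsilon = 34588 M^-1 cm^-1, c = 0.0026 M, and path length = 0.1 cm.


A = epsilon * c * l
A = 34588 * 0.0026 * 0.1
A = 8.9929

8.9929
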